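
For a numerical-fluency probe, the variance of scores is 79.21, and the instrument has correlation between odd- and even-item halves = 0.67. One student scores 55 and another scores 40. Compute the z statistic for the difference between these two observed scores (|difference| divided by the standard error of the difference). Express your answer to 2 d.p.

2.68

SD = √79.21 = 8.90000
r_full = 2·0.67 / (1 + 0.67) ≈ 0.80240
SEM = 8.90000 · √(1 − 0.80240) = 8.90000 · √0.19760 ≈ 8.90000 · 0.44453 ≈ 3.95630
SE_diff = √2 · SEM ≈ 5.59505
z = |55 − 40| / 5.59505 = 15 / 5.59505 ≈ 2.68094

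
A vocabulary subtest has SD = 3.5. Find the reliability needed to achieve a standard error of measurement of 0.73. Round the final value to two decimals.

r = 1 − (0.7300/3.5)² ≈ 1 − 0.0435 ≈ 0.9565

0.96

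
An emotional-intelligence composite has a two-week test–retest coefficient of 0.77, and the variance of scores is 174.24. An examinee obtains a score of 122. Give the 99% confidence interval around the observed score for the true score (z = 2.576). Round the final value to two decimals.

[105.69, 138.31]

SD = √174.24 = 13.20000
SEM = 13.20000 * √(1 − 0.77000) = 13.20000 * √0.23000 ≈ 13.20000 * 0.47958 ≈ 6.33050
Half-width = 2.576*6.33050 ≈ 16.30736
Interval: (105.69264, 138.30736)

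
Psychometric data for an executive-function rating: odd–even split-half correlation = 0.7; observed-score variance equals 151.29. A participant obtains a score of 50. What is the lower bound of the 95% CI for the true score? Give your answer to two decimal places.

SD = √151.29 = 12.3000
Spearman-Brown: r = 2(0.7) / (1 + 0.7) = 1.4000 / 1.7000 ≈ 0.8235
SEM = 12.3000*√(1 − 0.8235) ≈ 5.1670
Margin = 1.96 * 5.1670 ≈ 10.1274
Lower bound: 50 − 10.1274 = 39.8726

39.87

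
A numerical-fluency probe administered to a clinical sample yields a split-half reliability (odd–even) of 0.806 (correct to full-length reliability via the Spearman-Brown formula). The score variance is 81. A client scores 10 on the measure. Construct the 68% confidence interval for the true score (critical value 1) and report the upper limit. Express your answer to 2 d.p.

12.95

SD = √81 ≈ 9.000
Full-length reliability (Spearman-Brown) = 2(0.806)/(1+0.806) ≈ 0.893
SEM = 9.000·√(1 − 0.893) ≈ 2.950
Half-width = 1·2.950 ≈ 2.950
Upper limit = 10 + 2.950 ≈ 12.950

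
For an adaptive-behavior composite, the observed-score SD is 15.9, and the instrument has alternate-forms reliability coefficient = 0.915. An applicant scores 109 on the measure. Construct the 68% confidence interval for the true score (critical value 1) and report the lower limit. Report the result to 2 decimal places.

SEM = 15.900·√(1 − 0.915) ≃ 4.636
Half-width = 1·4.636 ≃ 4.636
Lower bound: 109 − 4.636 = 104.364

104.36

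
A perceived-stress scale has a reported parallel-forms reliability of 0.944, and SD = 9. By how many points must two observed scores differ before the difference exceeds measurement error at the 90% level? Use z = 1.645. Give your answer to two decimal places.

SEM = 9.0000 · √(1 − 0.9440) = 9.0000 · √0.0560 ≃ 9.0000 · 0.2366 ≃ 2.1298
SE_diff = √2 · SEM ≃ 3.0120
Minimum reliable difference = 1.645 · SE_diff ≃ 1.645 · 3.0120 ≃ 4.9547

4.95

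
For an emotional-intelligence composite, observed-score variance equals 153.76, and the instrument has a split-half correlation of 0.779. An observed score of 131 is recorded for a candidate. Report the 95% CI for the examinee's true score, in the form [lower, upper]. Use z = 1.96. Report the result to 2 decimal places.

[122.43, 139.57]

SD = √153.76 = 12.4000
Full-length reliability (Spearman-Brown) = 2(0.779)/(1+0.779) ≈ 0.8758
SEM = 12.4000×√(1 − 0.8758) ≈ 4.3705
Margin = 1.96 × 4.3705 ≈ 8.5662
95% CI: 131 ± 8.5662 = [122.4338, 139.5662]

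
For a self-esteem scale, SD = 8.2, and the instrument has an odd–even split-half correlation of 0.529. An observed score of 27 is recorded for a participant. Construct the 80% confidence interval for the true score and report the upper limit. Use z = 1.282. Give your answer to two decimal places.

Spearman-Brown: r = 2(0.529) / (1 + 0.529) = 1.0580 / 1.5290 ≈ 0.6920
SEM = 8.2000 · √(1 − 0.6920) = 8.2000 · √0.3080 ≈ 8.2000 · 0.5550 ≈ 4.5511
Half-width = 1.282·4.5511 ≈ 5.8346
Upper limit = 27 + 5.8346 ≈ 32.8346

32.83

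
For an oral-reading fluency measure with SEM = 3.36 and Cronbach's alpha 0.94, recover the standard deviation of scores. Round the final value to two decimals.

13.72

σ = SEM·(1 − r)^(−1/2) ≃ 3.36·4.0825 ≃ 13.7171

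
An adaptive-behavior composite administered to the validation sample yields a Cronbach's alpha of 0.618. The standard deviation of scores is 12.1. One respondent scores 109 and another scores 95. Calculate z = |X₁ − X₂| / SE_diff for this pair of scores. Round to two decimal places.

SEM = 12.1000 · √(1 − 0.6180) = 12.1000 · √0.3820 ≃ 12.1000 · 0.6181 ≃ 7.4785
SE_diff = SEM · √2 ≃ 7.4785 · 1.4142 ≃ 10.5763
z = 14 / 10.5763 ≃ 1.3237

1.32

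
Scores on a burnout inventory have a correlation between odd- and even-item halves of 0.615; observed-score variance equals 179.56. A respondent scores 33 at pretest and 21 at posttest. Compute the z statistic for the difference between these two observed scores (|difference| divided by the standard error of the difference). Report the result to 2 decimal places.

σ = 179.56^(1/2) = 13.400
Full-length reliability (Spearman-Brown) = 2(0.615)/(1+0.615) ≈ 0.762
The standard error of measurement is 13.400*√(1 − 0.762) ≈ 13.400*0.488 ≈ 6.543.
SE_diff = √2 * SEM ≈ 9.253
z = |33 − 21| / 9.253 = 12 / 9.253 ≈ 1.297

1.30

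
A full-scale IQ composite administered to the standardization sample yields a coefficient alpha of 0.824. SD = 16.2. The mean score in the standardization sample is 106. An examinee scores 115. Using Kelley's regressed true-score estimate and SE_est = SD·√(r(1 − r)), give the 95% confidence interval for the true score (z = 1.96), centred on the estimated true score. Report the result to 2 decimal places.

Estimated true score = 0.824*115 + (1 − 0.824)*106 ≈ 113.416
SE_est = 16.200*√(0.824*0.176) ≈ 6.169
CI = 113.416 ± 1.96 * 6.169 → [101.324, 125.508]

[101.32, 125.51]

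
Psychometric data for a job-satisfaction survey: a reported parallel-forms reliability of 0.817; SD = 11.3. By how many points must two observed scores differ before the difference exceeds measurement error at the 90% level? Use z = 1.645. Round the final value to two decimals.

11.25

SEM = 11.300 · √(1 − 0.817) = 11.300 · √0.183 ≈ 11.300 · 0.428 ≈ 4.834
Standard error of the difference = 4.834·√2 ≈ 6.836
Minimum reliable difference = 1.645 · SE_diff ≈ 1.645 · 6.836 ≈ 11.246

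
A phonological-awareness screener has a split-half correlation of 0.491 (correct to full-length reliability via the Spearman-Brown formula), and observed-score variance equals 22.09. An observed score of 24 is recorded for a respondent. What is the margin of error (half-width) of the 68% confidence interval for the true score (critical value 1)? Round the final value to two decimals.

2.75

σ = 22.09^(1/2) = 4.70000
Full-length reliability (Spearman-Brown) = 2(0.491)/(1+0.491) ≃ 0.65862
SEM = 4.70000 × √(1 − 0.65862) = 4.70000 × √0.34138 ≃ 4.70000 × 0.58428 ≃ 2.74611
1 × SEM ≃ 2.74611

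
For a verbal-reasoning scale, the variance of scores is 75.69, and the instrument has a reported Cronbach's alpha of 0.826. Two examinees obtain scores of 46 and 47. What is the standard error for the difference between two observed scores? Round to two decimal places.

σ = 75.69^(1/2) = 8.7000
SEM = 8.7000 × √(1 − 0.8260) = 8.7000 × √0.1740 ≈ 8.7000 × 0.4171 ≈ 3.6291
Standard error of the difference = 3.6291·√2 ≈ 5.1323

5.13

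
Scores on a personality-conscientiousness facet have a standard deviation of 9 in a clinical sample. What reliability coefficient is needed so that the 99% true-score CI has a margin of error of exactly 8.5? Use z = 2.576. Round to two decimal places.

0.87

SEM needed = half-width / z = 8.5/2.576 ≈ 3.300
r = 1 − (SEM / SD)² = 1 − (3.300 / 9)² ≈ 1 − 0.134 ≈ 0.866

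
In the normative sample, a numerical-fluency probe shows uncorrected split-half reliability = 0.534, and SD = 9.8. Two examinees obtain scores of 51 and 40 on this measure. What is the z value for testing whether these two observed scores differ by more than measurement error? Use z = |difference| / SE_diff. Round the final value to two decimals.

1.44

r_full = 2·0.534 / (1 + 0.534) ≈ 0.6962
SEM = 9.8000 * √(1 − 0.6962) = 9.8000 * √0.3038 ≈ 9.8000 * 0.5512 ≈ 5.4014
SE_diff = SEM * √2 ≈ 5.4014 * 1.4142 ≈ 7.6387
z = 11 / 7.6387 ≈ 1.4400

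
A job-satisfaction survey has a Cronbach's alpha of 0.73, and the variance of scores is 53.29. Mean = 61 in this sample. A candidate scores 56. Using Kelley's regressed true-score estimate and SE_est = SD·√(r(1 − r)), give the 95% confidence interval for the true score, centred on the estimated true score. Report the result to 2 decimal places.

SD = √53.29 ≈ 7.300
T̂ = 0.730(56) + 0.270(61) ≈ 57.350
SE_est = 7.300·√[r(1 − r)] ≈ 3.241
95% CI: 57.350 ± 6.352 ≈ (50.998, 63.702)

[51.00, 63.70]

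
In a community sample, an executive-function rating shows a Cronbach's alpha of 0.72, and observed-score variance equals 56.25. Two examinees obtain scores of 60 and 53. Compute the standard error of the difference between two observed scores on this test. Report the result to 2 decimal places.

SD = √56.25 ≃ 7.500
SEM = 7.500×√(1 − 0.720) ≃ 3.969
SE_diff = SEM × √2 ≃ 3.969 × 1.414 ≃ 5.612

5.61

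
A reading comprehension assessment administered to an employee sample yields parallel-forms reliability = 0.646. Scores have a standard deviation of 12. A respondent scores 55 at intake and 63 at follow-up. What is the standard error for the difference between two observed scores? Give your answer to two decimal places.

10.10

The standard error of measurement is 12.000*√(1 − 0.646) ≈ 12.000*0.595 ≈ 7.140.
SE_diff = SEM * √2 ≈ 7.140 * 1.414 ≈ 10.097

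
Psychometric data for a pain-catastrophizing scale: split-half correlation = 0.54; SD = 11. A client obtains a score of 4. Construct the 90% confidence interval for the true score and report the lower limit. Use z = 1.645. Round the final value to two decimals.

-5.89

r_full = 2·0.54 / (1 + 0.54) ≈ 0.7013
SEM = 11.0000·√(1 − 0.7013) ≈ 6.0119
Margin = 1.645 · 6.0119 ≈ 9.8896
Lower limit = 4 − 9.8896 ≈ -5.8896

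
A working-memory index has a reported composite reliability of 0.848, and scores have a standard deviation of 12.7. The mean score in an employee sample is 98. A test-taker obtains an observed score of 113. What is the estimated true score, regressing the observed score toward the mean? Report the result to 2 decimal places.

T̂ = 0.84800(113) + 0.15200(98) ≈ 110.72000

110.72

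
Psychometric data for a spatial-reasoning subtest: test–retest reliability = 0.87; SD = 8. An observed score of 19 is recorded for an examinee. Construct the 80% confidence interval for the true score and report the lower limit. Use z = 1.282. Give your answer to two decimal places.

15.30

The standard error of measurement is 8.000·√(1 − 0.870) ≈ 8.000·0.361 ≈ 2.884.
Margin = 1.282 · 2.884 ≈ 3.698
Lower bound: 19 − 3.698 = 15.302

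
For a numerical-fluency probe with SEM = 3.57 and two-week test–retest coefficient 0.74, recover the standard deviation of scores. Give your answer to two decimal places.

7.00

SD = 3.57 / √(1 − 0.74) ≈ 7.00135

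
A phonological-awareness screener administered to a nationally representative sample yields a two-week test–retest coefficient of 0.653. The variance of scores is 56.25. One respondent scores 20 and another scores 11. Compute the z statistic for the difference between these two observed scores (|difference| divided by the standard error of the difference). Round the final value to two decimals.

SD = √56.25 ≈ 7.500
The standard error of measurement is 7.500×√(1 − 0.653) ≈ 7.500×0.589 ≈ 4.418.
Standard error of the difference = 4.418·√2 ≈ 6.248
z = 9 / 6.248 ≈ 1.440

1.44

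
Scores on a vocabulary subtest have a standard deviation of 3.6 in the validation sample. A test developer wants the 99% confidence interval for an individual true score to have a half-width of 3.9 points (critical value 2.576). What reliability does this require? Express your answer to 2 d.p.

0.82

Required SEM = 3.9 / 2.576 ≈ 1.5140
r = 1 − (SEM / SD)² = 1 − (1.5140 / 3.6)² ≈ 1 − 0.1769 ≈ 0.8231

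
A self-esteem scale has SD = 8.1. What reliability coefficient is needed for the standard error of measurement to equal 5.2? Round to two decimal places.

0.59

r = 1 − (SEM / SD)² = 1 − (5.200 / 8.1)² ≃ 1 − 0.412 ≃ 0.588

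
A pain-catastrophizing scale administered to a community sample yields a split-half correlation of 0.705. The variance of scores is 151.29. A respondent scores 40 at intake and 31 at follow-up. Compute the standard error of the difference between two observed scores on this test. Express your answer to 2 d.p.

7.24

SD = √151.29 ≃ 12.300
Spearman-Brown: r = 2(0.705) / (1 + 0.705) = 1.410 / 1.705 ≃ 0.827
The standard error of measurement is 12.300*√(1 − 0.827) ≃ 12.300*0.416 ≃ 5.116.
Standard error of the difference = 5.116·√2 ≃ 7.236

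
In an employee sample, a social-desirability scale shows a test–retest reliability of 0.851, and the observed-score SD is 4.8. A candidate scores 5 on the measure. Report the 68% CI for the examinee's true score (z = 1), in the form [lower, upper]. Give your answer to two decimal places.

[3.15, 6.85]

SEM = 4.800 × √(1 − 0.851) = 4.800 × √0.149 ≈ 4.800 × 0.386 ≈ 1.853
1 × SEM ≈ 1.853
Interval: (3.147, 6.853)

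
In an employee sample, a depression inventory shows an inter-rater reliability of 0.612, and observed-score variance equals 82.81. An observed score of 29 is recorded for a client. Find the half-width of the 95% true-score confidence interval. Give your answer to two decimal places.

11.11

SD = √82.81 ≈ 9.1000
SEM = 9.1000 * √(1 − 0.6120) = 9.1000 * √0.3880 ≈ 9.1000 * 0.6229 ≈ 5.6684
Margin = 1.96 * 5.6684 ≈ 11.1100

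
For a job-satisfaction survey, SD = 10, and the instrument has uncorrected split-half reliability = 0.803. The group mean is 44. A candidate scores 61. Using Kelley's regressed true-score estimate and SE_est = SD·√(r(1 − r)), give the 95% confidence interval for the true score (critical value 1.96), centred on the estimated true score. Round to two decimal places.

Full-length reliability (Spearman-Brown) = 2(0.803)/(1+0.803) ≃ 0.89074
Estimated true score = 0.89074*61 + (1 − 0.89074)*44 ≃ 59.14254
SE_est = SD * √(r(1 − r)) = 10.00000 * √0.09732 ≃ 10.00000 * 0.31197 ≃ 3.11968
CI = 59.14254 ± 1.96 * 3.11968 → [53.02797, 65.25711]

[53.03, 65.26]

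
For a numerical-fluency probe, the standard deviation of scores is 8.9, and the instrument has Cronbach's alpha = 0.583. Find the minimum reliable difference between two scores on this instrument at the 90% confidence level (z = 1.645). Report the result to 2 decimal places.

The standard error of measurement is 8.9000*√(1 − 0.5830) ≈ 8.9000*0.6458 ≈ 5.7472.
SE_diff = SEM * √2 ≈ 5.7472 * 1.4142 ≈ 8.1278
Minimum reliable difference = 1.645 * SE_diff ≈ 1.645 * 8.1278 ≈ 13.3702

13.37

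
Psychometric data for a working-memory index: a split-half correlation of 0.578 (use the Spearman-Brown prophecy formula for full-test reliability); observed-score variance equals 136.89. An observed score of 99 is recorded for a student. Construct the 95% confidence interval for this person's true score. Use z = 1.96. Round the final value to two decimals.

SD = √136.89 ≈ 11.7000
Full-length reliability (Spearman-Brown) = 2(0.578)/(1+0.578) ≈ 0.7326
SEM = 11.7000*√(1 − 0.7326) ≈ 6.0505
1.96 * SEM ≈ 11.8589
CI = 99 ± 11.8589 → [87.1411, 110.8589]

[87.14, 110.86]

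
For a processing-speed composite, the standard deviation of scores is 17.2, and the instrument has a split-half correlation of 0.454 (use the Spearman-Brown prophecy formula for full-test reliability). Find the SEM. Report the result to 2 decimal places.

10.54

Full-length reliability (Spearman-Brown) = 2(0.454)/(1+0.454) ≃ 0.624
SEM = 17.200 · √(1 − 0.624) = 17.200 · √0.376 ≃ 17.200 · 0.613 ≃ 10.540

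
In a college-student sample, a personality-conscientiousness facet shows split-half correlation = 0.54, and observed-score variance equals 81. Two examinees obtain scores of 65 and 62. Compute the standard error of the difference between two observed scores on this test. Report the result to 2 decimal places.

SD = √81 = 9.00000
Spearman-Brown: r = 2(0.54) / (1 + 0.54) = 1.08000 / 1.54000 ≈ 0.70130
SEM = 9.00000·√(1 − 0.70130) ≈ 4.91882
Standard error of the difference = 4.91882·√2 ≈ 6.95626

6.96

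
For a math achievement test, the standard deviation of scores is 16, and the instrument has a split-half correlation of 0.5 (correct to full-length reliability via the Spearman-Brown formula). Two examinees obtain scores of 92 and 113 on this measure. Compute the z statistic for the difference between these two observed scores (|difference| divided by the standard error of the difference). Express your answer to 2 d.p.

1.61

Full-length reliability (Spearman-Brown) = 2(0.5)/(1+0.5) ≈ 0.66667
SEM = 16.00000*√(1 − 0.66667) ≈ 9.23760
SE_diff = SEM * √2 ≈ 9.23760 * 1.41421 ≈ 13.06395
z = |92 − 113| / 13.06395 = 21 / 13.06395 ≈ 1.60748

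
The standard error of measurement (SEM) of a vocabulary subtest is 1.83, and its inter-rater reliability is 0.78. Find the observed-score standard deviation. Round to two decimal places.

SD = SEM / √(1 − r) = 1.83 / √0.220 ≃ 1.83 / 0.469 ≃ 3.902

3.90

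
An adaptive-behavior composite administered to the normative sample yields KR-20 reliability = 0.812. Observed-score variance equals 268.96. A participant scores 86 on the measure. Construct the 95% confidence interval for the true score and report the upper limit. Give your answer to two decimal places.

99.94

σ = 268.96^(1/2) = 16.4000
SEM = 16.4000 * √(1 − 0.8120) = 16.4000 * √0.1880 ≈ 16.4000 * 0.4336 ≈ 7.1109
Margin = 1.96 * 7.1109 ≈ 13.9373
Upper limit = 86 + 13.9373 ≈ 99.9373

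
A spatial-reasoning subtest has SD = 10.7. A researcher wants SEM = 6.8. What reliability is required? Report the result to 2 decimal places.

Required reliability = 1 − (SEM/SD)² = 1 − 0.40388 ≃ 0.59612

0.60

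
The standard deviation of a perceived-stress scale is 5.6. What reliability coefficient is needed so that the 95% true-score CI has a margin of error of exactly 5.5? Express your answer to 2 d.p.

Required SEM = 5.5 / 1.96 ≈ 2.80612
r = 1 − (2.80612/5.6)² ≈ 1 − 0.25109 ≈ 0.74891

0.75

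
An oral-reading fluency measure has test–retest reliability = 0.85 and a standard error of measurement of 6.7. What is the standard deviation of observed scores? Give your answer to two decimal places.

SD = 6.7 / √(1 − 0.85) ≈ 17.299

17.30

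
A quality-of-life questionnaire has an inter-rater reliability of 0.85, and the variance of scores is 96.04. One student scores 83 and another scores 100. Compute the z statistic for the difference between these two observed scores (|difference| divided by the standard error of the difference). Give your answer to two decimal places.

3.17

SD = √96.04 ≃ 9.8000
SEM = 9.8000×√(1 − 0.8500) ≃ 3.7955
SE_diff = √2 × SEM ≃ 5.3677
z = 17 / 5.3677 ≃ 3.1671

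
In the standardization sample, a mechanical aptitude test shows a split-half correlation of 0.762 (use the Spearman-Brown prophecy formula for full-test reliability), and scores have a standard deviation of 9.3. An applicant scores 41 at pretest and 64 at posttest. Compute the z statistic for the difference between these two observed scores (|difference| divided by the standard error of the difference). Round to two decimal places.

r_full = 2·0.762 / (1 + 0.762) ≈ 0.8649
SEM = 9.3000 × √(1 − 0.8649) = 9.3000 × √0.1351 ≈ 9.3000 × 0.3675 ≈ 3.4180
Standard error of the difference = 3.4180·√2 ≈ 4.8337
z = 23 / 4.8337 ≈ 4.7582

4.76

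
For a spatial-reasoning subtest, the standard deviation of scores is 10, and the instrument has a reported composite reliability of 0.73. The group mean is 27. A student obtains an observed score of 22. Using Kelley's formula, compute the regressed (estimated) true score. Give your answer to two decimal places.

23.35

Estimated true score = 0.73000·22 + (1 − 0.73000)·27 ≈ 23.35000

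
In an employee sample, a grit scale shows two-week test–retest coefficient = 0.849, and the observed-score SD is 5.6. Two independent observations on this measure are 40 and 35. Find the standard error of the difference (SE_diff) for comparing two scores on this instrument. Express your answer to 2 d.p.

SEM = 5.6000 × √(1 − 0.8490) = 5.6000 × √0.1510 ≃ 5.6000 × 0.3886 ≃ 2.1761
SE_diff = √2 × SEM ≃ 3.0775

3.08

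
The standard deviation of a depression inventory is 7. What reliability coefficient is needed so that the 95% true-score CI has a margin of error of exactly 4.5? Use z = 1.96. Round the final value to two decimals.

Required SEM = 4.5 / 1.96 ≈ 2.2959
r = 1 − (2.2959/7)² ≈ 1 − 0.1076 ≈ 0.8924

0.89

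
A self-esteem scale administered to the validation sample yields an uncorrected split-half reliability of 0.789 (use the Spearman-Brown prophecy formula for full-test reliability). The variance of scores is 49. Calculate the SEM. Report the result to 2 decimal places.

2.40

σ = 49^(1/2) = 7.0000
r_full = 2·0.789 / (1 + 0.789) ≈ 0.8821
The standard error of measurement is 7.0000·√(1 − 0.8821) ≈ 7.0000·0.3434 ≈ 2.4040.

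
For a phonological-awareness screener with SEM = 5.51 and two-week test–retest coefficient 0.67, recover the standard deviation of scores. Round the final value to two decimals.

9.59

SD = SEM / √(1 − r) = 5.51 / √0.3300 ≈ 5.51 / 0.5745 ≈ 9.5917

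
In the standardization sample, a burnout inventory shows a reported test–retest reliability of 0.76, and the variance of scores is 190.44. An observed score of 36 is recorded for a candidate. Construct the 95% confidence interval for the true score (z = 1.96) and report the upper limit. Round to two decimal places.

SD = √190.44 ≈ 13.800
SEM = 13.800×√(1 − 0.760) ≈ 6.761
Half-width = 1.96×6.761 ≈ 13.251
Upper bound: 36 + 13.251 = 49.251

49.25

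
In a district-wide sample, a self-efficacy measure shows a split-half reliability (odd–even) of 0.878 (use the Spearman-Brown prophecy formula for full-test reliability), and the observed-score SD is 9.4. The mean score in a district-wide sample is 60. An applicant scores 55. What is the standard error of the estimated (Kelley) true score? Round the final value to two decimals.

2.32

Spearman-Brown: r = 2(0.878) / (1 + 0.878) = 1.756 / 1.878 ≈ 0.935
SE_est = SD · √(r(1 − r)) = 9.400 · √0.061 ≈ 9.400 · 0.246 ≈ 2.317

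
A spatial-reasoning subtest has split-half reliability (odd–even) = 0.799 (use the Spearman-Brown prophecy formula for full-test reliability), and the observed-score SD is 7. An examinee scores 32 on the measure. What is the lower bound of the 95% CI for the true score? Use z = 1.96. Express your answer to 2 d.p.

r_full = 2·0.799 / (1 + 0.799) ≃ 0.88827
SEM = 7.00000*√(1 − 0.88827) ≃ 2.33981
1.96 * SEM ≃ 4.58603
Lower bound: 32 − 4.58603 = 27.41397

27.41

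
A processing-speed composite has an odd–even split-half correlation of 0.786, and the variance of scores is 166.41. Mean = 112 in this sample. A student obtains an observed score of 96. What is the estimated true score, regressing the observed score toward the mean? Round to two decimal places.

97.92

r_full = 2·0.786 / (1 + 0.786) ≈ 0.880
T̂ = 0.880(96) + 0.120(112) ≈ 97.917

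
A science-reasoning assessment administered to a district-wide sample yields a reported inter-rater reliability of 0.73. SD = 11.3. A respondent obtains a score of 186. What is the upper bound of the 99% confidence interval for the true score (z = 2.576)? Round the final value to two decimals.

201.13

The standard error of measurement is 11.3000*√(1 − 0.7300) ≃ 11.3000*0.5196 ≃ 5.8717.
Half-width = 2.576*5.8717 ≃ 15.1254
Upper limit = 186 + 15.1254 ≃ 201.1254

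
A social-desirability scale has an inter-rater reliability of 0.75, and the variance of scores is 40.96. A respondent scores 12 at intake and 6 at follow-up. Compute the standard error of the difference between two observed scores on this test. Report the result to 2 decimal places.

σ = 40.96^(1/2) = 6.40000
The standard error of measurement is 6.40000*√(1 − 0.75000) ≃ 6.40000*0.50000 ≃ 3.20000.
SE_diff = √2 * SEM ≃ 4.52548

4.53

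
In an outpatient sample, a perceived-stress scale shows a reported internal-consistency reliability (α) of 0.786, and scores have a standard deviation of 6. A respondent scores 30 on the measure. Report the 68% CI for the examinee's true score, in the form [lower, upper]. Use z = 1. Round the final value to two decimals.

[27.22, 32.78]

SEM = 6.00000 * √(1 − 0.78600) = 6.00000 * √0.21400 ≃ 6.00000 * 0.46260 ≃ 2.77561
1 * SEM ≃ 2.77561
68% CI: 30 ± 2.77561 = [27.22439, 32.77561]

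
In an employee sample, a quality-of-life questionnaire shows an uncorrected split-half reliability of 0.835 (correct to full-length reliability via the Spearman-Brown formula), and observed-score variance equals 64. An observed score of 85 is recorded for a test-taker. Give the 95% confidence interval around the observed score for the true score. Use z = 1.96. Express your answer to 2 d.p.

[80.30, 89.70]

σ = 64^(1/2) = 8.0000
Spearman-Brown: r = 2(0.835) / (1 + 0.835) = 1.6700 / 1.8350 ≃ 0.9101
The standard error of measurement is 8.0000*√(1 − 0.9101) ≃ 8.0000*0.2999 ≃ 2.3989.
Half-width = 1.96*2.3989 ≃ 4.7019
95% CI: 85 ± 4.7019 = [80.2981, 89.7019]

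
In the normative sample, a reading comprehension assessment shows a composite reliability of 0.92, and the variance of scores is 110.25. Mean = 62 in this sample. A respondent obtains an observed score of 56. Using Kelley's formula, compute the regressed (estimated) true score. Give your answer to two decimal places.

56.48

Estimated true score = 0.92000·56 + (1 − 0.92000)·62 ≈ 56.48000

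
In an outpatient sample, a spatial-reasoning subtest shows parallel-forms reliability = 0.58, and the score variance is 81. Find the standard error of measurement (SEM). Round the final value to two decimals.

5.83

SD = √81 = 9.000
SEM = 9.000×√(1 − 0.580) ≃ 5.833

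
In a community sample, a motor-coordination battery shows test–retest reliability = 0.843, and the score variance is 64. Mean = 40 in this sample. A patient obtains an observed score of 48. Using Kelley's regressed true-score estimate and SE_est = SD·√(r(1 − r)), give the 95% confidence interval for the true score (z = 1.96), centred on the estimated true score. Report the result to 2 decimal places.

[41.04, 52.45]

σ = 64^(1/2) = 8.0000
Estimated true score = 0.8430×48 + (1 − 0.8430)×40 ≈ 46.7440
SE_est = 8.0000·√[r(1 − r)] ≈ 2.9104
CI = 46.7440 ± 1.96 × 2.9104 → [41.0396, 52.4484]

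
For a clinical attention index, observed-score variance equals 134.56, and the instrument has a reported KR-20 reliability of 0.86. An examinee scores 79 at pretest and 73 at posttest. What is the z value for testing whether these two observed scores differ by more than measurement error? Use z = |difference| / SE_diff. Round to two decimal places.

0.98

SD = √134.56 ≈ 11.600
The standard error of measurement is 11.600·√(1 − 0.860) ≈ 11.600·0.374 ≈ 4.340.
Standard error of the difference = 4.340·√2 ≈ 6.138
z = 6 / 6.138 ≈ 0.977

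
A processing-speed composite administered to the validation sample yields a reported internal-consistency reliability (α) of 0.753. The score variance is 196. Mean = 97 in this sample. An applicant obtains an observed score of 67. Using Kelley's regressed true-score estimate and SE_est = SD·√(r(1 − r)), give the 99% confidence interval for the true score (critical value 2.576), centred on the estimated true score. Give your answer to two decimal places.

SD = √196 = 14.0000
T̂ = r·X + (1 − r)·M = 0.7530*67 + 0.2470*97 = 50.4510 + 23.9590 ≃ 74.4100
SE_est = 14.0000·√[r(1 − r)] ≃ 6.0377
99% CI: 74.4100 ± 15.5532 ≃ (58.8568, 89.9632)

[58.86, 89.96]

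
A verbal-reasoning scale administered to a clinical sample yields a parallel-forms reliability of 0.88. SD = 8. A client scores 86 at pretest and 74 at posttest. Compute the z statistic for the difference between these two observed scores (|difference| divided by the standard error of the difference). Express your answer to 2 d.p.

SEM = 8.000*√(1 − 0.880) ≈ 2.771
Standard error of the difference = 2.771·√2 ≈ 3.919
z = |86 − 74| / 3.919 = 12 / 3.919 ≈ 3.062

3.06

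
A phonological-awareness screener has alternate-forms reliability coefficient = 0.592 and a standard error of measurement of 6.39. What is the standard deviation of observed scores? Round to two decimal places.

10.00

σ = SEM·(1 − r)^(−1/2) ≈ 6.39*1.566 ≈ 10.004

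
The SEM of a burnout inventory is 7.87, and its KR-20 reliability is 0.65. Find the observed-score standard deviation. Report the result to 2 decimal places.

σ = SEM·(1 − r)^(−1/2) ≈ 7.87·1.690 ≈ 13.303

13.30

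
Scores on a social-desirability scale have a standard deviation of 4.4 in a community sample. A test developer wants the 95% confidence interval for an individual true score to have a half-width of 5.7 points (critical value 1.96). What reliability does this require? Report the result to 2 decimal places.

0.56

SEM needed = half-width / z = 5.7/1.96 ≈ 2.908
r = 1 − (SEM / SD)² = 1 − (2.908 / 4.4)² ≈ 1 − 0.437 ≈ 0.563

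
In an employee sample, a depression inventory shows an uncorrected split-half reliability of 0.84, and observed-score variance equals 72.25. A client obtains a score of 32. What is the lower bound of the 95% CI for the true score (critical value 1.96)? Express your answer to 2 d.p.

SD = √72.25 ≈ 8.500
Spearman-Brown: r = 2(0.84) / (1 + 0.84) = 1.680 / 1.840 ≈ 0.913
SEM = 8.500×√(1 − 0.913) ≈ 2.507
Half-width = 1.96×2.507 ≈ 4.913
Lower limit = 32 − 4.913 ≈ 27.087

27.09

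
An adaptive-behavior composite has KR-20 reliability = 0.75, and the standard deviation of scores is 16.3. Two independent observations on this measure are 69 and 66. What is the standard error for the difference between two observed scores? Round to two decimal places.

The standard error of measurement is 16.300×√(1 − 0.750) ≈ 16.300×0.500 ≈ 8.150.
SE_diff = SEM × √2 ≈ 8.150 × 1.414 ≈ 11.526

11.53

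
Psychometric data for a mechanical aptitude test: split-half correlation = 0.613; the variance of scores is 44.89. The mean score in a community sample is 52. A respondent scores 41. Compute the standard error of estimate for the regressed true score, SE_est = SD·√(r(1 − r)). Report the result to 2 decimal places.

2.86

SD = √44.89 = 6.70000
r_full = 2·0.613 / (1 + 0.613) ≈ 0.76007
SE_est = SD × √(r(1 − r)) = 6.70000 × √0.18236 ≈ 6.70000 × 0.42704 ≈ 2.86115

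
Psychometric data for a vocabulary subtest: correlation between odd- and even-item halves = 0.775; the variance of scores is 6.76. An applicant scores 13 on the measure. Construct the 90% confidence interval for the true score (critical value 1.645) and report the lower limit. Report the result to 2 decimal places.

11.48

SD = √6.76 = 2.6000
Full-length reliability (Spearman-Brown) = 2(0.775)/(1+0.775) ≈ 0.8732
SEM = 2.6000 · √(1 − 0.8732) = 2.6000 · √0.1268 ≈ 2.6000 · 0.3560 ≈ 0.9257
1.645 · SEM ≈ 1.5228
Lower bound: 13 − 1.5228 = 11.4772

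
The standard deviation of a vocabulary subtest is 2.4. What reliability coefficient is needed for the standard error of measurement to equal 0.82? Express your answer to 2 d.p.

r = 1 − (SEM / SD)² = 1 − (0.82000 / 2.4)² ≈ 1 − 0.11674 ≈ 0.88326

0.88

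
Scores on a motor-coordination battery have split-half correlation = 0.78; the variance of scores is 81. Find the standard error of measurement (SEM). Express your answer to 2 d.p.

3.16

SD = √81 = 9.000
r_full = 2·0.78 / (1 + 0.78) ≃ 0.876
The standard error of measurement is 9.000*√(1 − 0.876) ≃ 9.000*0.352 ≃ 3.164.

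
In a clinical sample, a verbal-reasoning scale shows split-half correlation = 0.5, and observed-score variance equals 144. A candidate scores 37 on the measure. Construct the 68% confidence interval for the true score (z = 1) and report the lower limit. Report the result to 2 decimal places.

σ = 144^(1/2) = 12.000
Spearman-Brown: r = 2(0.5) / (1 + 0.5) = 1.000 / 1.500 ≈ 0.667
The standard error of measurement is 12.000×√(1 − 0.667) ≈ 12.000×0.577 ≈ 6.928.
Half-width = 1×6.928 ≈ 6.928
Lower bound: 37 − 6.928 = 30.072

30.07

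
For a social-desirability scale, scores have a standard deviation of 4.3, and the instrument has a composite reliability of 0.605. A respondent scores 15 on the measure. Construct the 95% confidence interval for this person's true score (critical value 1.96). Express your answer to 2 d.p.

The standard error of measurement is 4.30000*√(1 − 0.60500) ≈ 4.30000*0.62849 ≈ 2.70251.
Margin = 1.96 * 2.70251 ≈ 5.29692
Interval: (9.70308, 20.29692)

[9.70, 20.30]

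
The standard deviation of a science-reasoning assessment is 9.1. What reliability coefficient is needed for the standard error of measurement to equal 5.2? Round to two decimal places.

0.67

Required reliability = 1 − (SEM/SD)² = 1 − 0.3265 ≈ 0.6735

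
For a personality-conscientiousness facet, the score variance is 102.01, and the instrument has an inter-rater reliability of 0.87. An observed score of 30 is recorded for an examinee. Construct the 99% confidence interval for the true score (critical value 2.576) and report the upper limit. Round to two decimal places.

σ = 102.01^(1/2) = 10.1000
SEM = 10.1000*√(1 − 0.8700) ≃ 3.6416
Half-width = 2.576*3.6416 ≃ 9.3808
Upper limit = 30 + 9.3808 ≃ 39.3808

39.38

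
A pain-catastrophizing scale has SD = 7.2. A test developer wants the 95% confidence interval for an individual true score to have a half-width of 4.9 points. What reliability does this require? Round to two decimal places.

0.88

Required SEM = 4.9 / 1.96 ≈ 2.500
r = 1 − (2.500/7.2)² ≈ 1 − 0.121 ≈ 0.879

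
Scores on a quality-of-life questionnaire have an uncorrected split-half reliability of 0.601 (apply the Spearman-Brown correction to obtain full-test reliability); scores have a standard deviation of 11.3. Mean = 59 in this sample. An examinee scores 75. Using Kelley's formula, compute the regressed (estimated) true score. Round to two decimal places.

Full-length reliability (Spearman-Brown) = 2(0.601)/(1+0.601) ≃ 0.751
Estimated true score = 0.751·75 + (1 − 0.751)·59 ≃ 71.012

71.01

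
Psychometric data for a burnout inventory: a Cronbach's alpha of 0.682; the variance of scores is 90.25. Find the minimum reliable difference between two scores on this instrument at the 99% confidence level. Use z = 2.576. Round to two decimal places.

19.52

SD = √90.25 = 9.50000
SEM = 9.50000 · √(1 − 0.68200) = 9.50000 · √0.31800 ≃ 9.50000 · 0.56391 ≃ 5.35719
SE_diff = √2 · SEM ≃ 7.57621
Smallest detectable difference = 2.576·7.57621 ≃ 19.51632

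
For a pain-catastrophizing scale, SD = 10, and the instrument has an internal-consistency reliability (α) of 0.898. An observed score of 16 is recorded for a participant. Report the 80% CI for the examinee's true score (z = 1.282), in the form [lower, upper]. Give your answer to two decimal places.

[11.91, 20.09]

SEM = 10.000 · √(1 − 0.898) = 10.000 · √0.102 ≃ 10.000 · 0.319 ≃ 3.194
Half-width = 1.282·3.194 ≃ 4.094
80% CI: 16 ± 4.094 = [11.906, 20.094]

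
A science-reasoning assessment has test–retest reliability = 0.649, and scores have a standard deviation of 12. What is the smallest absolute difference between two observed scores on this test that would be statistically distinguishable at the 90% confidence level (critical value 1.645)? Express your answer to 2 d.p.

SEM = 12.000 · √(1 − 0.649) = 12.000 · √0.351 ≃ 12.000 · 0.592 ≃ 7.109
SE_diff = √2 · SEM ≃ 10.054
Minimum reliable difference = 1.645 · SE_diff ≃ 1.645 · 10.054 ≃ 16.539

16.54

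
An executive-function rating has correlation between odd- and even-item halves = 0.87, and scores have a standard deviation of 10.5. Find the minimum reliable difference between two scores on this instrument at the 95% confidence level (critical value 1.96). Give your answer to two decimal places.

r_full = 2·0.87 / (1 + 0.87) ≃ 0.9305
SEM = 10.5000 * √(1 − 0.9305) = 10.5000 * √0.0695 ≃ 10.5000 * 0.2637 ≃ 2.7685
SE_diff = √2 * SEM ≃ 3.9152
Minimum reliable difference = 1.96 * SE_diff ≃ 1.96 * 3.9152 ≃ 7.6738

7.67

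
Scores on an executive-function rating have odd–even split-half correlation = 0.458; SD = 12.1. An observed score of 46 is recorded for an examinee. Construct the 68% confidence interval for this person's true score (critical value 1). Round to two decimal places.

r_full = 2·0.458 / (1 + 0.458) ≈ 0.628
The standard error of measurement is 12.100·√(1 − 0.628) ≈ 12.100·0.610 ≈ 7.377.
Margin = 1 · 7.377 ≈ 7.377
CI = 46 ± 7.377 → [38.623, 53.377]

[38.62, 53.38]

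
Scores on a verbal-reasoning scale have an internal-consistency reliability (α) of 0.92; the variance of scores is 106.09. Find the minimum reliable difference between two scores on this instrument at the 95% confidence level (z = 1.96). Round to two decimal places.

SD = √106.09 ≈ 10.3000
SEM = 10.3000×√(1 − 0.9200) ≈ 2.9133
SE_diff = √2 × SEM ≈ 4.1200
Smallest detectable difference = 1.96×4.1200 ≈ 8.0752

8.08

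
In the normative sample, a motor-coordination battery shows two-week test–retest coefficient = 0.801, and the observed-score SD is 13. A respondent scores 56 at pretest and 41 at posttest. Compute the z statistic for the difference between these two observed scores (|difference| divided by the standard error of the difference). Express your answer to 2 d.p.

The standard error of measurement is 13.000*√(1 − 0.801) ≈ 13.000*0.446 ≈ 5.799.
Standard error of the difference = 5.799·√2 ≈ 8.201
z = |56 − 41| / 8.201 = 15 / 8.201 ≈ 1.829

1.83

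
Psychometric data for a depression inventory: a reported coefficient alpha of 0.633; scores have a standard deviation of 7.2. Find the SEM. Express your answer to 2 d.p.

SEM = 7.200 * √(1 − 0.633) = 7.200 * √0.367 ≈ 7.200 * 0.606 ≈ 4.362

4.36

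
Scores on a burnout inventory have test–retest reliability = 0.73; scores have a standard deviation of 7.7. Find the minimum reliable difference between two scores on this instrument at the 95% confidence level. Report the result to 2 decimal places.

11.09

SEM = 7.70000×√(1 − 0.73000) ≈ 4.00104
SE_diff = √2 × SEM ≈ 5.65832
Smallest detectable difference = 1.96×5.65832 ≈ 11.09031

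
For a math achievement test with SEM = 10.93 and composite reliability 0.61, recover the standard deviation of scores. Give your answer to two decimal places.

σ = SEM·(1 − r)^(−1/2) ≃ 10.93·1.6013 ≃ 17.5020

17.50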